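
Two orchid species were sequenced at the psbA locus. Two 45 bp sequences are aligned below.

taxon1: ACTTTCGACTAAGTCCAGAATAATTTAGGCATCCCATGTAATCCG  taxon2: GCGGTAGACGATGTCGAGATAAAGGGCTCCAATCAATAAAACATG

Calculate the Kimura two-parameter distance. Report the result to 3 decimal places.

0.889

Of 45 sites, 5 differences are transitions and 18 are transversions, so P = 5/45 ≈ 0.111111 and Q = 18/45 = 0.4.
Under the Kimura two-parameter model, d = −½ ln(1 − 2P − Q) − ¼ ln(1 − 2Q).
1 − 2P − Q = 0.377778, giving −½ ln(0.377778) = 0.486724.
1 − 2Q = 0.2, giving −¼ ln(0.2) = 0.402359.
d = 0.486724 + 0.402359 = 0.889083.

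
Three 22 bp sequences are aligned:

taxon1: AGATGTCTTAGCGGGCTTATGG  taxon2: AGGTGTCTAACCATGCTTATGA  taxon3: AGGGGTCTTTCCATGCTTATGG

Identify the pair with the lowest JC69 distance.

taxon1–taxon2: 6/22 differ, p = 0.273, d = 0.339.
taxon1–taxon3: 6/22 differ, p = 0.273, d = 0.339.
taxon2–taxon3: 4/22 differ, p = 0.182, d = 0.208.
The smallest distance is between taxon2 and taxon3.

taxon2 and taxon3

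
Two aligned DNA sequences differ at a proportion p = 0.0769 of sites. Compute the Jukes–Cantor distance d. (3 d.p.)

d = −(3/4) ln(1 − 4p/3) = −0.75 ln(1 − 0.102533) = −0.75 ln(0.897467)
  = −0.75 × (-0.108179) = 0.081134 substitutions/site.

0.081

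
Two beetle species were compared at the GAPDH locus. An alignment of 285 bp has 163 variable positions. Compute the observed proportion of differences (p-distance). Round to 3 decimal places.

0.572

p = 163/285 = 0.571929… ≈ 0.572 (to 3 d.p.).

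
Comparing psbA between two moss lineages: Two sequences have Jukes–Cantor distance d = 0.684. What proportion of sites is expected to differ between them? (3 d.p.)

0.449

p = (3/4)(1 − e^(−4d/3)) = 0.75 × (1 − e^(-0.912)) = 0.75 × (1 − 0.401720) = 0.448710.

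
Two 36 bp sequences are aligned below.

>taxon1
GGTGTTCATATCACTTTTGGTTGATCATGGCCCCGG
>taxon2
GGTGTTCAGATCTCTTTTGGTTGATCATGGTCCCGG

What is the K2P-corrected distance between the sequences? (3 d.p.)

Of 36 sites, 1 differences are transitions and 2 are transversions, so P = 1/36 ≈ 0.027778 and Q = 2/36 ≈ 0.055556.
Under the Kimura two-parameter model, d = −½ ln(1 − 2P − Q) − ¼ ln(1 − 2Q).
1 − 2P − Q = 0.888888, giving −½ ln(0.888888) = 0.058892.
1 − 2Q = 0.888888, giving −¼ ln(0.888888) = 0.029446.
d = 0.058892 + 0.029446 = 0.088338.

0.088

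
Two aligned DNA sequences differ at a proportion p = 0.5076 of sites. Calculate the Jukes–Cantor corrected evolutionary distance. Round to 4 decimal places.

0.8471

d = −(3/4) ln(1 − 4p/3) = −0.75 ln(1 − 0.6768) = −0.75 ln(0.3232)
  = −0.75 × (-1.129484) = 0.847113 substitutions/site.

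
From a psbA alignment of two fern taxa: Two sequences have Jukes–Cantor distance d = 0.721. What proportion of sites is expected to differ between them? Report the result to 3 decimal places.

0.463

p = (3/4)(1 − e^(−4d/3)) = 0.75 × (1 − e^(-0.961333)) = 0.75 × (1 − 0.382383) = 0.463213.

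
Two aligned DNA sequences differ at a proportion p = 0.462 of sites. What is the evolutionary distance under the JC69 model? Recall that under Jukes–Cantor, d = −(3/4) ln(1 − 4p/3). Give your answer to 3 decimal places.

0.718

d = −(3/4) ln(1 − 4p/3) = −0.75 ln(1 − 0.616) = −0.75 ln(0.384)
  = −0.75 × (-0.957113) = 0.717835 substitutions/site.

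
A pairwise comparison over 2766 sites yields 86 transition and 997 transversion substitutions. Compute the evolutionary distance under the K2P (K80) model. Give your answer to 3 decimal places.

0.594

P = 86/2766 ≈ 0.031092 and Q = 997/2766 ≈ 0.360448.
Under the Kimura two-parameter model, d = −½ ln(1 − 2P − Q) − ¼ ln(1 − 2Q).
1 − 2P − Q = 0.577368, giving −½ ln(0.577368) = 0.274638.
1 − 2Q = 0.279104, giving −¼ ln(0.279104) = 0.319043.
d = 0.274638 + 0.319043 = 0.593681.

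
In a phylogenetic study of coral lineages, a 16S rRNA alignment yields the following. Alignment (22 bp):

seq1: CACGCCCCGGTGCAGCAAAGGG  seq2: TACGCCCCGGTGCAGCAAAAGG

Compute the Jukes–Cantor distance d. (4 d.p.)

0.0969

The sequences differ at 2 of 22 sites (1, 20), so p = 2/22 ≈ 0.090909.
d = −(3/4) ln(1 − 4p/3) = −0.75 ln(1 − 0.121212) = −0.75 ln(0.878788)
  = −0.75 × (-0.129212) = 0.096909 substitutions/site.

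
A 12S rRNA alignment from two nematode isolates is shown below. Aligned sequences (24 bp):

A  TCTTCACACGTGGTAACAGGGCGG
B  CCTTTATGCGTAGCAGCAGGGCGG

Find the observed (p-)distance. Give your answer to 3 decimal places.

The sequences differ at 7 of 24 positions (sites 1, 5, 7, 8, 12, 14, 16).
p = 7/24 = 0.291666… ≈ 0.292 (to 3 d.p.).

0.292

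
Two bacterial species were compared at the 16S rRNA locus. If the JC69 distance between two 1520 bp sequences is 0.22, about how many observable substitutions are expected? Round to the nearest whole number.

290

Invert JC69: p = (3/4)(1 − e^(−4d/3)) = 0.75 × (1 − e^(-0.293333)) = 0.75 × (1 − 0.745774) = 0.190670.
Expected differing sites = pL ≈ 0.190670 × 1520 = 289.8184 ≈ 290.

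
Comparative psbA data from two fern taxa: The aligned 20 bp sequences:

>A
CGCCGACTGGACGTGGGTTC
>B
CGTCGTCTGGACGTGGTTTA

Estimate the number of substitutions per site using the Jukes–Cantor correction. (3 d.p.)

0.233

The sequences differ at 4 of 20 sites (3, 6, 17, 20), so p = 4/20 = 0.2.
d = −(3/4) ln(1 − 4p/3) = −0.75 ln(1 − 0.266667) = −0.75 ln(0.733333)
  = −0.75 × (-0.310155) = 0.232616 substitutions/site.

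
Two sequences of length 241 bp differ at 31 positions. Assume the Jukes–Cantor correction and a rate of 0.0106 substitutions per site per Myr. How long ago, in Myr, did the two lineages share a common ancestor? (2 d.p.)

6.66

p = 31/241 ≈ 0.128631.
d = −(3/4) ln(1 − 4p/3) = −0.75 ln(1 − 0.171508) = −0.75 ln(0.828492)
  = −0.75 × (-0.188148) = 0.141111 substitutions/site.
Under a molecular clock d = 2μt, so t = d/(2μ) = 0.141111 / (2 × 0.0106) = 6.66 Myr.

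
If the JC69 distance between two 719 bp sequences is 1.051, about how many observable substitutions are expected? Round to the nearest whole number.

Invert JC69: p = (3/4)(1 − e^(−4d/3)) = 0.75 × (1 − e^(-1.401333)) = 0.75 × (1 − 0.246268) = 0.565299.
Expected differing sites = pL ≈ 0.565299 × 719 = 406.449981 ≈ 406.

406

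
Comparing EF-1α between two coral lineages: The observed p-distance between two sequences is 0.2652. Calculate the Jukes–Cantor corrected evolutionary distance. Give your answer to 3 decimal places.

d = −(3/4) ln(1 − 4p/3) = −0.75 ln(1 − 0.3536) = −0.75 ln(0.6464)
  = −0.75 × (-0.436337) = 0.327253 substitutions/site.

0.327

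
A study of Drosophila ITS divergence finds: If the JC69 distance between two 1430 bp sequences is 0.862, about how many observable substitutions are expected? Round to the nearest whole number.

Invert JC69: p = (3/4)(1 − e^(−4d/3)) = 0.75 × (1 − e^(-1.149333)) = 0.75 × (1 − 0.316848) = 0.512364.
Expected differing sites = pL ≈ 0.512364 × 1430 = 732.68052 ≈ 733.

733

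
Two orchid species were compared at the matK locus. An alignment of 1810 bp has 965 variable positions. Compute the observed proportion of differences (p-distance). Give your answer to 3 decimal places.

p = 965/1810 = 0.533149… ≈ 0.533 (to 3 d.p.).

0.533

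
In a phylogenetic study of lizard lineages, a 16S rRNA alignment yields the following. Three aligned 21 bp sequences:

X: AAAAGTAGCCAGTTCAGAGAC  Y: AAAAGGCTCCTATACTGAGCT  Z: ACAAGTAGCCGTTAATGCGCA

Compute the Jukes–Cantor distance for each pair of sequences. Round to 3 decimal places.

d(X,Y) = 0.635, d(X,Z) = 0.635, d(Y,Z) = 0.635

X–Y: 9/21 sites differ → p ≈ 0.428571, d = −0.75 ln(1 − 0.571428) = 0.635472 ≈ 0.635.
X–Z: 9/21 sites differ → p ≈ 0.428571, d = −0.75 ln(1 − 0.571428) = 0.635472 ≈ 0.635.
Y–Z: 9/21 sites differ → p ≈ 0.428571, d = −0.75 ln(1 − 0.571428) = 0.635472 ≈ 0.635.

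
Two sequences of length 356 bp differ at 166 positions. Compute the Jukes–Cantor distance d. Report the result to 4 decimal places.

0.7291

p = 166/356 ≈ 0.466292.
d = −(3/4) ln(1 − 4p/3) = −0.75 ln(1 − 0.621723) = −0.75 ln(0.378277)
  = −0.75 × (-0.972129) = 0.729097 substitutions/site.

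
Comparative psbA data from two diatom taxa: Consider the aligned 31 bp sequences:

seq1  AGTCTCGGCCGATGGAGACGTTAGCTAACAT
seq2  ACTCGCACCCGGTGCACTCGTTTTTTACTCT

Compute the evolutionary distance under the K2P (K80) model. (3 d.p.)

0.694

Of 31 sites, 4 differences are transitions and 10 are transversions, so P = 4/31 ≈ 0.129032 and Q = 10/31 ≈ 0.322581.
Under the Kimura two-parameter model, d = −½ ln(1 − 2P − Q) − ¼ ln(1 − 2Q).
1 − 2P − Q = 0.419355, giving −½ ln(0.419355) = 0.434519.
1 − 2Q = 0.354838, giving −¼ ln(0.354838) = 0.259023.
d = 0.434519 + 0.259023 = 0.693542.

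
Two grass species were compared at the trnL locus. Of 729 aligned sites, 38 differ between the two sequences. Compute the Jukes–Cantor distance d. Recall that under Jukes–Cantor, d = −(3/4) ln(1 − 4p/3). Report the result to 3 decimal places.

p = 38/729 ≈ 0.052126.
d = −(3/4) ln(1 − 4p/3) = −0.75 ln(1 − 0.069501) = −0.75 ln(0.930499)
  = −0.75 × (-0.072034) = 0.054026 substitutions/site.

0.054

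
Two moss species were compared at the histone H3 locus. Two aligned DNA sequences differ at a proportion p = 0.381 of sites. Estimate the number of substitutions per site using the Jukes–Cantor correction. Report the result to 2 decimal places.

0.53

d = −(3/4) ln(1 − 4p/3) = −0.75 ln(1 − 0.508) = −0.75 ln(0.492)
  = −0.75 × (-0.709277) = 0.531958 substitutions/site.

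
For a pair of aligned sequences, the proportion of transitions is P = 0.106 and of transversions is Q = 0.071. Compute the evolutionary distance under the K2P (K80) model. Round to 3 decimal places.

Under the Kimura two-parameter model, d = −½ ln(1 − 2P − Q) − ¼ ln(1 − 2Q).
1 − 2P − Q = 0.717, giving −½ ln(0.717) = 0.166340.
1 − 2Q = 0.858, giving −¼ ln(0.858) = 0.038288.
d = 0.166340 + 0.038288 = 0.204628.

0.205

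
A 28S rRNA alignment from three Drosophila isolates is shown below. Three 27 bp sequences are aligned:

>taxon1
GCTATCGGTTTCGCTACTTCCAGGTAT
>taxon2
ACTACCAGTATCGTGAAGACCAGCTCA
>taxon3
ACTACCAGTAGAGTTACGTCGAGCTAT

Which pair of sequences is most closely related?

taxon2 and taxon3

taxon1–taxon2: 12/27 differ, p = 0.444, d = 0.673.
taxon1–taxon3: 10/27 differ, p = 0.370, d = 0.511.
taxon2–taxon3: 8/27 differ, p = 0.296, d = 0.377.
The smallest distance is between taxon2 and taxon3.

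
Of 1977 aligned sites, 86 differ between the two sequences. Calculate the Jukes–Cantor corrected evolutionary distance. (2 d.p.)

0.04

p = 86/1977 ≈ 0.0435.
d = −(3/4) ln(1 − 4p/3) = −0.75 ln(1 − 0.058) = −0.75 ln(0.942)
  = −0.75 × (-0.059750) = 0.044813 substitutions/site.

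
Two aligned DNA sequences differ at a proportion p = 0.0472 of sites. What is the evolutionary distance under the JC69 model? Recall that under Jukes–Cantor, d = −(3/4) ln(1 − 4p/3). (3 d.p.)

d = −(3/4) ln(1 − 4p/3) = −0.75 ln(1 − 0.062933) = −0.75 ln(0.937067)
  = −0.75 × (-0.065000) = 0.048750 substitutions/site.

0.049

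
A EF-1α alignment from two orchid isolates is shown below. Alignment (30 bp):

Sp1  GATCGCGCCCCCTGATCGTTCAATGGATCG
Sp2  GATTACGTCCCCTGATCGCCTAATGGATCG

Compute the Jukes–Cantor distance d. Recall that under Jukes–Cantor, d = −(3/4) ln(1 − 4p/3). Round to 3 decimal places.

The sequences differ at 6 of 30 sites (4, 5, 8, 19, 20, 21), so p = 6/30 = 0.2.
d = −(3/4) ln(1 − 4p/3) = −0.75 ln(1 − 0.266667) = −0.75 ln(0.733333)
  = −0.75 × (-0.310155) = 0.232616 substitutions/site.

0.233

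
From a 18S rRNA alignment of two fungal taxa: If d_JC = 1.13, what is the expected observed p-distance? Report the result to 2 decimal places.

p = (3/4)(1 − e^(−4d/3)) = 0.75 × (1 − e^(-1.506667)) = 0.75 × (1 − 0.221647) = 0.583765.

0.58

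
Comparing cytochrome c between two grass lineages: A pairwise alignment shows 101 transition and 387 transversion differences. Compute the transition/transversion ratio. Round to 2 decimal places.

R = 101/387 = 0.260981… ≈ 0.26 (to 2 d.p.).

0.26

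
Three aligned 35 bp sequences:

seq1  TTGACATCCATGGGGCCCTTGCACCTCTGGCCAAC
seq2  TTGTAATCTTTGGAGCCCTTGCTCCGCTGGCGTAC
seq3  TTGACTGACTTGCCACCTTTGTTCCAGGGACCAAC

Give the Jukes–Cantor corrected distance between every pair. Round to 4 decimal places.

d(seq1,seq2) = 0.3149, d(seq1,seq3) = 0.5716, d(seq2,seq3) = 0.7823

seq1–seq2: 9/35 sites differ → p ≈ 0.257143, d = −0.75 ln(1 − 0.342857) = 0.314890 ≈ 0.3149.
seq1–seq3: 14/35 sites differ → p = 0.4, d = −0.75 ln(1 − 0.533333) = 0.571605 ≈ 0.5716.
seq2–seq3: 17/35 sites differ → p ≈ 0.485714, d = −0.75 ln(1 − 0.647619) = 0.782282 ≈ 0.7823.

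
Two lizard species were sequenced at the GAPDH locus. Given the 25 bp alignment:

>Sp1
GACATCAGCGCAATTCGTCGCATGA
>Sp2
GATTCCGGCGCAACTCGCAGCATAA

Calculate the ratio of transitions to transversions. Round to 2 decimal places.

Transitions are A↔G and C↔T; transversions are all other mismatches.
Transitions: 6. Transversions: 2.
R = 6/2 = 3.00.

3.00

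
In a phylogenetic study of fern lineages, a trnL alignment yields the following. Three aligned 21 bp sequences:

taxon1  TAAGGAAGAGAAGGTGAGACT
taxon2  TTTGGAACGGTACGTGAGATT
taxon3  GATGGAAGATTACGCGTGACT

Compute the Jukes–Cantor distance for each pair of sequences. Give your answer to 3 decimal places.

d(taxon1,taxon2) = 0.441, d(taxon1,taxon3) = 0.441, d(taxon2,taxon3) = 0.532

taxon1–taxon2: 7/21 sites differ → p ≈ 0.333333, d = −0.75 ln(1 − 0.444444) = 0.440839 ≈ 0.441.
taxon1–taxon3: 7/21 sites differ → p ≈ 0.333333, d = −0.75 ln(1 − 0.444444) = 0.440839 ≈ 0.441.
taxon2–taxon3: 8/21 sites differ → p ≈ 0.380952, d = −0.75 ln(1 − 0.507936) = 0.531860 ≈ 0.532.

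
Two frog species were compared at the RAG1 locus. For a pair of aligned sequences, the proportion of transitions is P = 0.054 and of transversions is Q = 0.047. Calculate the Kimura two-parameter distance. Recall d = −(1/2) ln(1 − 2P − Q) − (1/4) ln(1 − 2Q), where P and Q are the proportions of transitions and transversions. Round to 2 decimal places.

0.11

Under the Kimura two-parameter model, d = −½ ln(1 − 2P − Q) − ¼ ln(1 − 2Q).
1 − 2P − Q = 0.845, giving −½ ln(0.845) = 0.084209.
1 − 2Q = 0.906, giving −¼ ln(0.906) = 0.024679.
d = 0.084209 + 0.024679 = 0.108888.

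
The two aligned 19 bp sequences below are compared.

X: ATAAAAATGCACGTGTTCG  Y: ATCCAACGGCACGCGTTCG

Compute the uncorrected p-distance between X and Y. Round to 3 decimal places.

The sequences differ at 5 of 19 positions (sites 3, 4, 7, 8, 14).
p = 5/19 = 0.263157… ≈ 0.263 (to 3 d.p.).

0.263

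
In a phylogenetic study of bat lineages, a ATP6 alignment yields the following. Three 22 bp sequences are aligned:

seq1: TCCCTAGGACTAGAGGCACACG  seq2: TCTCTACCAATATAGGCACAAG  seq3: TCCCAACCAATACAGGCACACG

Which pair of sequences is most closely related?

seq2 and seq3

seq1–seq2: 6/22 differ, p = 0.273, d = 0.339.
seq1–seq3: 5/22 differ, p = 0.227, d = 0.271.
seq2–seq3: 4/22 differ, p = 0.182, d = 0.208.
The smallest distance is between seq2 and seq3.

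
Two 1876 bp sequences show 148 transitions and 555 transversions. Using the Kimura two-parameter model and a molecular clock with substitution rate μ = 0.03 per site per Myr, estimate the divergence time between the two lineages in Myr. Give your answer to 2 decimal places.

8.77

P = 148/1876 ≈ 0.078891 and Q = 555/1876 ≈ 0.295842.
Under the Kimura two-parameter model, d = −½ ln(1 − 2P − Q) − ¼ ln(1 − 2Q).
1 − 2P − Q = 0.546376, giving −½ ln(0.546376) = 0.302224.
1 − 2Q = 0.408316, giving −¼ ln(0.408316) = 0.223928.
d = 0.302224 + 0.223928 = 0.526152.
Under a molecular clock d = 2μt, so t = d/(2μ) = 0.526152 / (2 × 0.03) = 8.77 Myr.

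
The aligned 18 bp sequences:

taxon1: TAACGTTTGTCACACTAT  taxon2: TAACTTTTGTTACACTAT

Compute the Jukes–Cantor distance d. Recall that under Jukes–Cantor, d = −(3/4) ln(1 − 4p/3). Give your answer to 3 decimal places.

The sequences differ at 2 of 18 sites (5, 11), so p = 2/18 ≈ 0.111111.
d = −(3/4) ln(1 − 4p/3) = −0.75 ln(1 − 0.148148) = −0.75 ln(0.851852)
  = −0.75 × (-0.160342) = 0.120257 substitutions/site.

0.120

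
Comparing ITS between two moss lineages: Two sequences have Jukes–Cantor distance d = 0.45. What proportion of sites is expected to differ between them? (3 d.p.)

0.338

p = (3/4)(1 − e^(−4d/3)) = 0.75 × (1 − e^(-0.6)) = 0.75 × (1 − 0.548812) = 0.338391.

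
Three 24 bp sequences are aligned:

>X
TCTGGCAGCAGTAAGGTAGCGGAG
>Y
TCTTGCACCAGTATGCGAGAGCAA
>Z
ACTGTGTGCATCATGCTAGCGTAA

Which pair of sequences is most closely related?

X–Y: 8/24 differ, p = 0.333, d = 0.441.
X–Z: 10/24 differ, p = 0.417, d = 0.608.
Y–Z: 11/24 differ, p = 0.458, d = 0.708.
The smallest distance is between X and Y.

X and Y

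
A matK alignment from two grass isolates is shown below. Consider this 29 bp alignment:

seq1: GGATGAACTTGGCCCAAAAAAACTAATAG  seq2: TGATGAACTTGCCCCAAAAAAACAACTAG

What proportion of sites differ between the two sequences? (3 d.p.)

0.138

The sequences differ at 4 of 29 positions (sites 1, 12, 24, 26).
p = 4/29 = 0.137931… ≈ 0.138 (to 3 d.p.).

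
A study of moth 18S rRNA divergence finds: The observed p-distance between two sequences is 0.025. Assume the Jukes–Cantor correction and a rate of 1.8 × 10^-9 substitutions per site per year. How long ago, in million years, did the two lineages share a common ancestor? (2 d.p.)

d = −(3/4) ln(1 − 4p/3) = −0.75 ln(1 − 0.033333) = −0.75 ln(0.966667)
  = −0.75 × (-0.033901) = 0.025426 substitutions/site.
Under a molecular clock d = 2μt, so t = d/(2μ) = 0.025426 / (2 × 1.8 × 10^-9) = 7.06 million years.

7.06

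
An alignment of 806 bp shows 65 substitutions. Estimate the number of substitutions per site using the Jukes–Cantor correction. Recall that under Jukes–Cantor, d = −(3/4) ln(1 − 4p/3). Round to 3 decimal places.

p = 65/806 ≈ 0.080645.
d = −(3/4) ln(1 − 4p/3) = −0.75 ln(1 − 0.107527) = −0.75 ln(0.892473)
  = −0.75 × (-0.113759) = 0.085319 substitutions/site.

0.085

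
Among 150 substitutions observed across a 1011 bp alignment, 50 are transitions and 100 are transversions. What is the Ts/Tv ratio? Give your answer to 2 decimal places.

0.50

R = 50/100 = 0.50.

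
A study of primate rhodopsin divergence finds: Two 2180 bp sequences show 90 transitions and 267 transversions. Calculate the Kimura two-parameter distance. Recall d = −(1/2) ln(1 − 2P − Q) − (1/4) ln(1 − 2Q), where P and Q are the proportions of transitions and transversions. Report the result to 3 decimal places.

0.185

P = 90/2180 ≈ 0.041284 and Q = 267/2180 ≈ 0.122477.
Under the Kimura two-parameter model, d = −½ ln(1 − 2P − Q) − ¼ ln(1 − 2Q).
1 − 2P − Q = 0.794955, giving −½ ln(0.794955) = 0.114735.
1 − 2Q = 0.755046, giving −¼ ln(0.755046) = 0.070244.
d = 0.114735 + 0.070244 = 0.184979.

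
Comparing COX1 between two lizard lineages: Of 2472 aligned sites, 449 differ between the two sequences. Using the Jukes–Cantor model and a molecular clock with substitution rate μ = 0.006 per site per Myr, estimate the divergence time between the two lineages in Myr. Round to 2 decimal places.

p = 449/2472 ≈ 0.181634.
d = −(3/4) ln(1 − 4p/3) = −0.75 ln(1 − 0.242179) = −0.75 ln(0.757821)
  = −0.75 × (-0.277308) = 0.207981 substitutions/site.
Under a molecular clock d = 2μt, so t = d/(2μ) = 0.207981 / (2 × 0.006) = 17.33 Myr.

17.33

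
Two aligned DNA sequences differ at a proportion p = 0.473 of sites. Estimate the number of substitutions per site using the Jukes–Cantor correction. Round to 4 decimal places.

d = −(3/4) ln(1 − 4p/3) = −0.75 ln(1 − 0.630667) = −0.75 ln(0.369333)
  = −0.75 × (-0.996057) = 0.747043 substitutions/site.

0.7470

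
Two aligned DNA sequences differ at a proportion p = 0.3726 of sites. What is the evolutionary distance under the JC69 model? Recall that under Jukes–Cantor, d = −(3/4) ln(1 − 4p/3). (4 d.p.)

0.5151

d = −(3/4) ln(1 − 4p/3) = −0.75 ln(1 − 0.4968) = −0.75 ln(0.5032)
  = −0.75 × (-0.686768) = 0.515076 substitutions/site.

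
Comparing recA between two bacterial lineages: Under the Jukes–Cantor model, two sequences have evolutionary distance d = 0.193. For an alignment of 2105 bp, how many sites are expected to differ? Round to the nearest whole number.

Invert JC69: p = (3/4)(1 − e^(−4d/3)) = 0.75 × (1 − e^(-0.257333)) = 0.75 × (1 − 0.773111) = 0.170167.
Expected differing sites = pL ≈ 0.170167 × 2105 = 358.201535 ≈ 358.

358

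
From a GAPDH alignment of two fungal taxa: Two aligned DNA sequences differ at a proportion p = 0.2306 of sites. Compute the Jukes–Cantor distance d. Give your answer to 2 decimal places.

d = −(3/4) ln(1 − 4p/3) = −0.75 ln(1 − 0.307467) = −0.75 ln(0.692533)
  = −0.75 × (-0.367399) = 0.275549 substitutions/site.

0.28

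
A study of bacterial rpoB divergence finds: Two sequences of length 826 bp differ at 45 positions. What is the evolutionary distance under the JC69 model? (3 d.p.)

p = 45/826 ≈ 0.054479.
d = −(3/4) ln(1 − 4p/3) = −0.75 ln(1 − 0.072639) = −0.75 ln(0.927361)
  = −0.75 × (-0.075412) = 0.056559 substitutions/site.

0.057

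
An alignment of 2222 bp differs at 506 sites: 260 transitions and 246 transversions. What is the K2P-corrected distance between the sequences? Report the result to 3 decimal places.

0.274

P = 260/2222 ≈ 0.117012 and Q = 246/2222 ≈ 0.110711.
Under the Kimura two-parameter model, d = −½ ln(1 − 2P − Q) − ¼ ln(1 − 2Q).
1 − 2P − Q = 0.655265, giving −½ ln(0.655265) = 0.211358.
1 − 2Q = 0.778578, giving −¼ ln(0.778578) = 0.062572.
d = 0.211358 + 0.062572 = 0.273930.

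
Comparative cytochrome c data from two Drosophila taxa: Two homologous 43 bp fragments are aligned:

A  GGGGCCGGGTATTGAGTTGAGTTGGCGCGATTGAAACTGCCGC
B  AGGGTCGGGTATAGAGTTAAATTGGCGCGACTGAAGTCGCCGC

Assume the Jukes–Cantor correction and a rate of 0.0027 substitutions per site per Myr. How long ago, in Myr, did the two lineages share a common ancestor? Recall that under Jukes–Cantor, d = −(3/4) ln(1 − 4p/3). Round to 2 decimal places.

45.45

The sequences differ at 9 of 43 sites (1, 5, 13, 19, 21, 31, 36, 37, 38), so p = 9/43 ≈ 0.209302.
d = −(3/4) ln(1 − 4p/3) = −0.75 ln(1 − 0.279069) = −0.75 ln(0.720931)
  = −0.75 × (-0.327212) = 0.245409 substitutions/site.
Under a molecular clock d = 2μt, so t = d/(2μ) = 0.245409 / (2 × 0.0027) = 45.45 Myr.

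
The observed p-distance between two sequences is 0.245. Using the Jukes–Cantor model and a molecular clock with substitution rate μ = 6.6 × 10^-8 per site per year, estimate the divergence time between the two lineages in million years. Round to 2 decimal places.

2.25

d = −(3/4) ln(1 − 4p/3) = −0.75 ln(1 − 0.326667) = −0.75 ln(0.673333)
  = −0.75 × (-0.395515) = 0.296636 substitutions/site.
Under a molecular clock d = 2μt, so t = d/(2μ) = 0.296636 / (2 × 6.6 × 10^-8) = 2.25 million years.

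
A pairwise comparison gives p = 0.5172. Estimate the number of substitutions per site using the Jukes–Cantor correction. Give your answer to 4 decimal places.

0.8774

d = −(3/4) ln(1 − 4p/3) = −0.75 ln(1 − 0.6896) = −0.75 ln(0.3104)
  = −0.75 × (-1.169893) = 0.877420 substitutions/site.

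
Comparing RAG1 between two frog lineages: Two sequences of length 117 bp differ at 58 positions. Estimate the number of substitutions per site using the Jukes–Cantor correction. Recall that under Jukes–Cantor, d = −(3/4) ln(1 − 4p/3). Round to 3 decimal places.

0.811

p = 58/117 ≈ 0.495726.
d = −(3/4) ln(1 − 4p/3) = −0.75 ln(1 − 0.660968) = −0.75 ln(0.339032)
  = −0.75 × (-1.081661) = 0.811246 substitutions/site.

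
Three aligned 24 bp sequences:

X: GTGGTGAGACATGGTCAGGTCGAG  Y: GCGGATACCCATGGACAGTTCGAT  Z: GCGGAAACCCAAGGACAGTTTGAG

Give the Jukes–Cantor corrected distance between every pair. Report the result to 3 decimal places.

d(X,Y) = 0.441, d(X,Z) = 0.520, d(Y,Z) = 0.188

X–Y: 8/24 sites differ → p ≈ 0.333333, d = −0.75 ln(1 − 0.444444) = 0.440839 ≈ 0.441.
X–Z: 9/24 sites differ → p = 0.375, d = −0.75 ln(1 − 0.5) = 0.519860 ≈ 0.520.
Y–Z: 4/24 sites differ → p ≈ 0.166667, d = −0.75 ln(1 − 0.222223) = 0.188487 ≈ 0.188.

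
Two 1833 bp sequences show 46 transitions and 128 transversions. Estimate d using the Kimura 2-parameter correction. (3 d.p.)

0.102

P = 46/1833 ≈ 0.025095 and Q = 128/1833 ≈ 0.069831.
Under the Kimura two-parameter model, d = −½ ln(1 − 2P − Q) − ¼ ln(1 − 2Q).
1 − 2P − Q = 0.879979, giving −½ ln(0.879979) = 0.063929.
1 − 2Q = 0.860338, giving −¼ ln(0.860338) = 0.037607.
d = 0.063929 + 0.037607 = 0.101536.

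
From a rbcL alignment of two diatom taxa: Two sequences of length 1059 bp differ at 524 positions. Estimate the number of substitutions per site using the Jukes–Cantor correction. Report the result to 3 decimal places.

p = 524/1059 ≈ 0.494806.
d = −(3/4) ln(1 − 4p/3) = −0.75 ln(1 − 0.659741) = −0.75 ln(0.340259)
  = −0.75 × (-1.078048) = 0.808536 substitutions/site.

0.809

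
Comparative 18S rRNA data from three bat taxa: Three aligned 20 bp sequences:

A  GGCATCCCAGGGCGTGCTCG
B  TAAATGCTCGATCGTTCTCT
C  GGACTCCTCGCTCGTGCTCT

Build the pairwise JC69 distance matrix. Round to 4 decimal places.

A–B: 10/20 sites differ → p = 0.5, d = −0.75 ln(1 − 0.666667) = 0.823960 ≈ 0.8240.
A–C: 7/20 sites differ → p = 0.35, d = −0.75 ln(1 − 0.466667) = 0.471457 ≈ 0.4715.
B–C: 6/20 sites differ → p = 0.3, d = −0.75 ln(1 − 0.4) = 0.383119 ≈ 0.3831.

d(A,B) = 0.8240, d(A,C) = 0.4715, d(B,C) = 0.3831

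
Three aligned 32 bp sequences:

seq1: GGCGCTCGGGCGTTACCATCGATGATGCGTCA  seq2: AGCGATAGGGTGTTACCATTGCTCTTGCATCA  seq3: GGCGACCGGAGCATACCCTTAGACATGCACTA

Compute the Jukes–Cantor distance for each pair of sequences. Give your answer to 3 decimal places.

d(seq1,seq2) = 0.353, d(seq1,seq3) = 0.736, d(seq2,seq3) = 0.657

seq1–seq2: 9/32 sites differ → p = 0.28125, d = −0.75 ln(1 − 0.375) = 0.352503 ≈ 0.353.
seq1–seq3: 15/32 sites differ → p = 0.46875, d = −0.75 ln(1 − 0.625) = 0.735622 ≈ 0.736.
seq2–seq3: 14/32 sites differ → p = 0.4375, d = −0.75 ln(1 − 0.583333) = 0.656601 ≈ 0.657.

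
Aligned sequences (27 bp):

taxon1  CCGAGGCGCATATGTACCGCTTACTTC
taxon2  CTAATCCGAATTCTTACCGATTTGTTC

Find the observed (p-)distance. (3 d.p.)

The sequences differ at 11 of 27 positions.
p = 11/27 = 0.407407… ≈ 0.407 (to 3 d.p.).

0.407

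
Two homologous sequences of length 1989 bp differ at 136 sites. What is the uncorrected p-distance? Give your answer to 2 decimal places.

p = 136/1989 = 0.068376… ≈ 0.07 (to 2 d.p.).

0.07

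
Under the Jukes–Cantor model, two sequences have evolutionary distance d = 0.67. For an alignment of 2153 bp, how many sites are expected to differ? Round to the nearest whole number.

954

Invert JC69: p = (3/4)(1 − e^(−4d/3)) = 0.75 × (1 − e^(-0.893333)) = 0.75 × (1 − 0.409289) = 0.443033.
Expected differing sites = pL ≈ 0.443033 × 2153 = 953.850049 ≈ 954.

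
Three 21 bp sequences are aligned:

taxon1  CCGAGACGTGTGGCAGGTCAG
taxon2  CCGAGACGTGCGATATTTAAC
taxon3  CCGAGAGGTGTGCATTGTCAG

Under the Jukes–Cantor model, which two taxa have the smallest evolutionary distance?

taxon1 and taxon3

taxon1–taxon2: 7/21 differ, p = 0.333, d = 0.441.
taxon1–taxon3: 5/21 differ, p = 0.238, d = 0.286.
taxon2–taxon3: 8/21 differ, p = 0.381, d = 0.532.
The smallest distance is between taxon1 and taxon3.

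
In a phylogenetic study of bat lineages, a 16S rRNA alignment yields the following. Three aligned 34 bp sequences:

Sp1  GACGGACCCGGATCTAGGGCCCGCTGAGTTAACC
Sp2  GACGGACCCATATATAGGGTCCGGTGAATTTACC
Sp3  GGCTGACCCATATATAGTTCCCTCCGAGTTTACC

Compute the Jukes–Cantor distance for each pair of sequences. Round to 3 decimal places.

Sp1–Sp2: 7/34 sites differ → p ≈ 0.205882, d = −0.75 ln(1 − 0.274509) = 0.240680 ≈ 0.241.
Sp1–Sp3: 10/34 sites differ → p ≈ 0.294118, d = −0.75 ln(1 − 0.392157) = 0.373379 ≈ 0.373.
Sp2–Sp3: 9/34 sites differ → p ≈ 0.264706, d = −0.75 ln(1 − 0.352941) = 0.326488 ≈ 0.326.

d(Sp1,Sp2) = 0.241, d(Sp1,Sp3) = 0.373, d(Sp2,Sp3) = 0.326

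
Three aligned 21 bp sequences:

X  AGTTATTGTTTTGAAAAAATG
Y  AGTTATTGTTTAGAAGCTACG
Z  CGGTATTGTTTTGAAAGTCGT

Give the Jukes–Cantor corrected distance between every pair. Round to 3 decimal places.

X–Y: 5/21 sites differ → p ≈ 0.238095, d = −0.75 ln(1 − 0.31746) = 0.286451 ≈ 0.286.
X–Z: 7/21 sites differ → p ≈ 0.333333, d = −0.75 ln(1 − 0.444444) = 0.440839 ≈ 0.441.
Y–Z: 8/21 sites differ → p ≈ 0.380952, d = −0.75 ln(1 − 0.507936) = 0.531860 ≈ 0.532.

d(X,Y) = 0.286, d(X,Z) = 0.441, d(Y,Z) = 0.532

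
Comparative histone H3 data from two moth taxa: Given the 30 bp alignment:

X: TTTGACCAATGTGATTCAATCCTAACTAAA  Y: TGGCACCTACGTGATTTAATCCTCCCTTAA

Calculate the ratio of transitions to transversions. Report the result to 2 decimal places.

0.29

Transitions are A↔G and C↔T; transversions are all other mismatches.
Transitions: 2. Transversions: 7.
R = 2/7 = 0.285714… ≈ 0.29 (to 2 d.p.).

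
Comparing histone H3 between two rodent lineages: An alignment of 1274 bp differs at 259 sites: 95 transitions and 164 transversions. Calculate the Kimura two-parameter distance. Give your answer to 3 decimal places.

P = 95/1274 ≈ 0.074568 and Q = 164/1274 ≈ 0.128728.
Under the Kimura two-parameter model, d = −½ ln(1 − 2P − Q) − ¼ ln(1 − 2Q).
1 − 2P − Q = 0.722136, giving −½ ln(0.722136) = 0.162771.
1 − 2Q = 0.742544, giving −¼ ln(0.742544) = 0.074418.
d = 0.162771 + 0.074418 = 0.237189.

0.237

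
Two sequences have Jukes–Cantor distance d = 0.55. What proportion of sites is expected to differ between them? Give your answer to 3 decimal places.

0.390

p = (3/4)(1 − e^(−4d/3)) = 0.75 × (1 − e^(-0.733333)) = 0.75 × (1 − 0.480305) = 0.389771.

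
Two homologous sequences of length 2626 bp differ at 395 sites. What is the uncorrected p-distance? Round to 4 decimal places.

0.1504

p = 395/2626 = 0.150418… ≈ 0.1504 (to 4 d.p.).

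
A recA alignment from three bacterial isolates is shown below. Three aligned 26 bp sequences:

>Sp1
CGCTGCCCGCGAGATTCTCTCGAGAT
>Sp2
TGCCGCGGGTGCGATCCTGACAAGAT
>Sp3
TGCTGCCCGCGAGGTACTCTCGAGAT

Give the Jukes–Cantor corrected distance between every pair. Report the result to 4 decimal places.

Sp1–Sp2: 10/26 sites differ → p ≈ 0.384615, d = −0.75 ln(1 − 0.51282) = 0.539341 ≈ 0.5393.
Sp1–Sp3: 3/26 sites differ → p ≈ 0.115385, d = −0.75 ln(1 − 0.153847) = 0.125291 ≈ 0.1253.
Sp2–Sp3: 10/26 sites differ → p ≈ 0.384615, d = −0.75 ln(1 − 0.51282) = 0.539341 ≈ 0.5393.

d(Sp1,Sp2) = 0.5393, d(Sp1,Sp3) = 0.1253, d(Sp2,Sp3) = 0.5393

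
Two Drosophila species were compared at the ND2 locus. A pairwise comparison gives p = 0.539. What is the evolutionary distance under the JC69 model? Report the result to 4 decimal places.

d = −(3/4) ln(1 − 4p/3) = −0.75 ln(1 − 0.718667) = −0.75 ln(0.281333)
  = −0.75 × (-1.268216) = 0.951162 substitutions/site.

0.9512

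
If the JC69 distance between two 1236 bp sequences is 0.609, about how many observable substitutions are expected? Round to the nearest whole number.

Invert JC69: p = (3/4)(1 − e^(−4d/3)) = 0.75 × (1 − e^(-0.812)) = 0.75 × (1 − 0.443969) = 0.417023.
Expected differing sites = pL ≈ 0.417023 × 1236 = 515.440428 ≈ 515.

515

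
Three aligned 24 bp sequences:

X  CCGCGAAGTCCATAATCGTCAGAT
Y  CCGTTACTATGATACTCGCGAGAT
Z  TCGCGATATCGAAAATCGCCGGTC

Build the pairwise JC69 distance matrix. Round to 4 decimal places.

d(X,Y) = 0.6082, d(X,Z) = 0.5199, d(Y,Z) = 0.9607

X–Y: 10/24 sites differ → p ≈ 0.416667, d = −0.75 ln(1 − 0.555556) = 0.608198 ≈ 0.6082.
X–Z: 9/24 sites differ → p = 0.375, d = −0.75 ln(1 − 0.5) = 0.519860 ≈ 0.5199.
Y–Z: 13/24 sites differ → p ≈ 0.541667, d = −0.75 ln(1 − 0.722223) = 0.960702 ≈ 0.9607.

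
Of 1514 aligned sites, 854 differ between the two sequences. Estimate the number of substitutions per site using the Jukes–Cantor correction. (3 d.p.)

p = 854/1514 ≈ 0.564069.
d = −(3/4) ln(1 − 4p/3) = −0.75 ln(1 − 0.752092) = −0.75 ln(0.247908)
  = −0.75 × (-1.394698) = 1.046024 substitutions/site.

1.046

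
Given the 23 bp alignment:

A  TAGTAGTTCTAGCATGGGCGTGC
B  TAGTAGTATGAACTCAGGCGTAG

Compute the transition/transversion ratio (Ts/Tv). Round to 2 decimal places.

1.25

Transitions are A↔G and C↔T; transversions are all other mismatches.
Transitions: 5. Transversions: 4.
R = 5/4 = 1.25.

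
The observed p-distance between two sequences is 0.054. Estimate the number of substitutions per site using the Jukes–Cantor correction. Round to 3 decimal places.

0.056

d = −(3/4) ln(1 − 4p/3) = −0.75 ln(1 − 0.072) = −0.75 ln(0.928)
  = −0.75 × (-0.074724) = 0.056043 substitutions/site.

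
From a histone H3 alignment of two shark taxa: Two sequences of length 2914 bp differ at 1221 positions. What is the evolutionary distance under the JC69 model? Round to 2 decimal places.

0.61

p = 1221/2914 ≈ 0.419012.
d = −(3/4) ln(1 − 4p/3) = −0.75 ln(1 − 0.558683) = −0.75 ln(0.441317)
  = −0.75 × (-0.817992) = 0.613494 substitutions/site.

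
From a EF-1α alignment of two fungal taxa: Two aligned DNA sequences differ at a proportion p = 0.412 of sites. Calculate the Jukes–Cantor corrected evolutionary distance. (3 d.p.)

0.598

d = −(3/4) ln(1 − 4p/3) = −0.75 ln(1 − 0.549333) = −0.75 ln(0.450667)
  = −0.75 × (-0.797027) = 0.597770 substitutions/site.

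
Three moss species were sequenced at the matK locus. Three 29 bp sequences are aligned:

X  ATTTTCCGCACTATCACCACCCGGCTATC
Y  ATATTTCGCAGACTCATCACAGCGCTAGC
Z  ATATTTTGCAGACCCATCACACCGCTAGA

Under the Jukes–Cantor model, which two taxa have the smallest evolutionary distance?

X–Y: 10/29 differ, p = 0.345, d = 0.462.
X–Z: 12/29 differ, p = 0.414, d = 0.602.
Y–Z: 4/29 differ, p = 0.138, d = 0.152.
The smallest distance is between Y and Z.

Y and Z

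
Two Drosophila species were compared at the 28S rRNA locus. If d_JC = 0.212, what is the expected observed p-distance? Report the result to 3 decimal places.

0.185

p = (3/4)(1 − e^(−4d/3)) = 0.75 × (1 − e^(-0.282667)) = 0.75 × (1 − 0.753771) = 0.184672.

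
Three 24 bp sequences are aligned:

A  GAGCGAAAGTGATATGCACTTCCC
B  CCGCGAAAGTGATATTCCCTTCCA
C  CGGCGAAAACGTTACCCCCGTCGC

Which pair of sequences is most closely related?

A and B

A–B: 5/24 differ, p = 0.208, d = 0.244.
A–C: 10/24 differ, p = 0.417, d = 0.608.
B–C: 9/24 differ, p = 0.375, d = 0.520.
The smallest distance is between A and B.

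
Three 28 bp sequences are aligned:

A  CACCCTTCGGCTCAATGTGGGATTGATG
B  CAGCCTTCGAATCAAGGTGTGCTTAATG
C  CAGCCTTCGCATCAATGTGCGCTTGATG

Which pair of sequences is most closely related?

B and C

A–B: 7/28 differ, p = 0.250, d = 0.304.
A–C: 5/28 differ, p = 0.179, d = 0.204.
B–C: 4/28 differ, p = 0.143, d = 0.158.
The smallest distance is between B and C.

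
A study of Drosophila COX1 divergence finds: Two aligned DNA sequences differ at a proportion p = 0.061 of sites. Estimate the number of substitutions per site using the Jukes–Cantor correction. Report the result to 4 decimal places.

d = −(3/4) ln(1 − 4p/3) = −0.75 ln(1 − 0.081333) = −0.75 ln(0.918667)
  = −0.75 × (-0.084832) = 0.063624 substitutions/site.

0.0636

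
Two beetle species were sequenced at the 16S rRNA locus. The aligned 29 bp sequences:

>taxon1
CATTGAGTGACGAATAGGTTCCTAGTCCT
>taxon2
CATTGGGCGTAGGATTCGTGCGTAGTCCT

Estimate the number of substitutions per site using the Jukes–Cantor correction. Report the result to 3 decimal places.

0.401

The sequences differ at 9 of 29 sites (6, 8, 10, 11, 13, 16, 17, 20, 22), so p = 9/29 ≈ 0.310345.
d = −(3/4) ln(1 − 4p/3) = −0.75 ln(1 − 0.413793) = −0.75 ln(0.586207)
  = −0.75 × (-0.534082) = 0.400562 substitutions/site.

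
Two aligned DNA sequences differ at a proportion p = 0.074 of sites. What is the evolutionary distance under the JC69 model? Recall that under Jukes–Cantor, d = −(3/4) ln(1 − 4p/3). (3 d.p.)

d = −(3/4) ln(1 − 4p/3) = −0.75 ln(1 − 0.098667) = −0.75 ln(0.901333)
  = −0.75 × (-0.103881) = 0.077911 substitutions/site.

0.078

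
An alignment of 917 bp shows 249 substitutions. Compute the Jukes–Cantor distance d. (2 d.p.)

p = 249/917 ≈ 0.271538.
d = −(3/4) ln(1 − 4p/3) = −0.75 ln(1 − 0.362051) = −0.75 ln(0.637949)
  = −0.75 × (-0.449497) = 0.337123 substitutions/site.

0.34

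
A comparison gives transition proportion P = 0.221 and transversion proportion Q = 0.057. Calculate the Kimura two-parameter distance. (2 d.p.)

Under the Kimura two-parameter model, d = −½ ln(1 − 2P − Q) − ¼ ln(1 − 2Q).
1 − 2P − Q = 0.501, giving −½ ln(0.501) = 0.345575.
1 − 2Q = 0.886, giving −¼ ln(0.886) = 0.030260.
d = 0.345575 + 0.030260 = 0.375835.

0.38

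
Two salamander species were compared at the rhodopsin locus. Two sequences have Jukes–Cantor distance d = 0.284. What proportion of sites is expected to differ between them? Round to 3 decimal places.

0.236

p = (3/4)(1 − e^(−4d/3)) = 0.75 × (1 − e^(-0.378667)) = 0.75 × (1 − 0.684774) = 0.236420.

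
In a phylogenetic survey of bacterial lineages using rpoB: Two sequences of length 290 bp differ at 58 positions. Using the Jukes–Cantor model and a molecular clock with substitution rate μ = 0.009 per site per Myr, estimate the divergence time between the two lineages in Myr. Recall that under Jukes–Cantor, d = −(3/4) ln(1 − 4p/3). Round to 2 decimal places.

p = 58/290 = 0.2.
d = −(3/4) ln(1 − 4p/3) = −0.75 ln(1 − 0.266667) = −0.75 ln(0.733333)
  = −0.75 × (-0.310155) = 0.232616 substitutions/site.
Under a molecular clock d = 2μt, so t = d/(2μ) = 0.232616 / (2 × 0.009) = 12.92 Myr.

12.92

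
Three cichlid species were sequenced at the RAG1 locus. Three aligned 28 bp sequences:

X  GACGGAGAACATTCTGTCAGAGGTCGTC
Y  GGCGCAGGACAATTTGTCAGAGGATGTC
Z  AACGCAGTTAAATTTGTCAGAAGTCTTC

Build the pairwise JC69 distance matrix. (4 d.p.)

d(X,Y) = 0.3041, d(X,Z) = 0.4197, d(Y,Z) = 0.4197

X–Y: 7/28 sites differ → p = 0.25, d = −0.75 ln(1 − 0.333333) = 0.304098 ≈ 0.3041.
X–Z: 9/28 sites differ → p ≈ 0.321429, d = −0.75 ln(1 − 0.428572) = 0.419713 ≈ 0.4197.
Y–Z: 9/28 sites differ → p ≈ 0.321429, d = −0.75 ln(1 − 0.428572) = 0.419713 ≈ 0.4197.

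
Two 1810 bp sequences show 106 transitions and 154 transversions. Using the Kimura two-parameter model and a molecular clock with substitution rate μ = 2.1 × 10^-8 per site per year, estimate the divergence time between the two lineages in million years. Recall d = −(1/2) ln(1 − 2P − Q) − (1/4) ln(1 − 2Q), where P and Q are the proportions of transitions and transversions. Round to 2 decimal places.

3.80

P = 106/1810 ≈ 0.058564 and Q = 154/1810 ≈ 0.085083.
Under the Kimura two-parameter model, d = −½ ln(1 − 2P − Q) − ¼ ln(1 − 2Q).
1 − 2P − Q = 0.797789, giving −½ ln(0.797789) = 0.112956.
1 − 2Q = 0.829834, giving −¼ ln(0.829834) = 0.046632.
d = 0.112956 + 0.046632 = 0.159588.
Under a molecular clock d = 2μt, so t = d/(2μ) = 0.159588 / (2 × 2.1 × 10^-8) = 3.80 million years.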